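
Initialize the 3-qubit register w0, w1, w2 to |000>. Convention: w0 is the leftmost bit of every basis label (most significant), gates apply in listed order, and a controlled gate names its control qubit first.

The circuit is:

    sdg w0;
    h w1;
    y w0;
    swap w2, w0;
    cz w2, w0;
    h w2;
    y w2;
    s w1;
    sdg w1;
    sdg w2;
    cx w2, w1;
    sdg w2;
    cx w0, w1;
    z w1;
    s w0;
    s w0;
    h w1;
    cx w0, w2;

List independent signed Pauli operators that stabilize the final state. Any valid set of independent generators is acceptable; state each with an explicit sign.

The stabilizer group can be generated by -IIX, +ZII, -IZI, among other valid generating sets.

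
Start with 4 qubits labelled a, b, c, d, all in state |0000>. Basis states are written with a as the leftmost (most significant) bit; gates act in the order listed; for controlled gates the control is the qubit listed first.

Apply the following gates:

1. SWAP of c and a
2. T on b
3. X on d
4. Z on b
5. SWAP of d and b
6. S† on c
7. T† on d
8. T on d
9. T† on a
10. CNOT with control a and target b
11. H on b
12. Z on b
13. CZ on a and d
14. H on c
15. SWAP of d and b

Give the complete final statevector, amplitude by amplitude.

The resulting statevector has amplitude 1/2 on |0000>, 1/2 on |0001>, 1/2 on |0010>, 1/2 on |0011>, and 0 on every other basis state.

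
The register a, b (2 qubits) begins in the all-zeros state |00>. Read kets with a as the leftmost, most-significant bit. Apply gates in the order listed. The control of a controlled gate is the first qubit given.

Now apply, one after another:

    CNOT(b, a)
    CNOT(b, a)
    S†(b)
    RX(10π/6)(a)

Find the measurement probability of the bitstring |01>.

Outcome |01> occurs with probability 0.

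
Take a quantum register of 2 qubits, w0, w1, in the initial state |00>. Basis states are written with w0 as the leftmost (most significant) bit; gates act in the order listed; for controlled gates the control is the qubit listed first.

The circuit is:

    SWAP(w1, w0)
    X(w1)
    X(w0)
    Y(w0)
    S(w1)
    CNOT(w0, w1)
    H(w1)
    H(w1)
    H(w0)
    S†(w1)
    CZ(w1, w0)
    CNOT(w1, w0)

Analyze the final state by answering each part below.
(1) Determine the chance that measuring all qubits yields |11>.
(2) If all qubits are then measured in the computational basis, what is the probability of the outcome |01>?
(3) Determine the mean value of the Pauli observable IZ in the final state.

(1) A full measurement returns |11> with probability 1/2. Key observation: steps 7-8 multiply out to the identity, so the circuit reduces to the remaining gates.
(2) A full measurement returns |01> with probability 1/2.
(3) The observable IZ averages to -1.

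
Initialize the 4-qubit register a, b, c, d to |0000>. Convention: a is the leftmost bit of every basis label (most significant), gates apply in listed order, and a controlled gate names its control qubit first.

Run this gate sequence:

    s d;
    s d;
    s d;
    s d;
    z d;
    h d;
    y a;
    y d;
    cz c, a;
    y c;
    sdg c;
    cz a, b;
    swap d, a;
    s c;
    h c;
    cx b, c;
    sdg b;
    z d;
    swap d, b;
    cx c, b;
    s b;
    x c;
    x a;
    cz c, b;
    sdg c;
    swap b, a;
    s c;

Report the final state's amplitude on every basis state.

The resulting statevector has amplitude -I/2 on |0000>, I/2 on |0100>, 1/2 on |1010>, -1/2 on |1110>, and 0 on every other basis state. Key observation: gates 1-4 undo each other exactly, leaving only the rest of the circuit to track.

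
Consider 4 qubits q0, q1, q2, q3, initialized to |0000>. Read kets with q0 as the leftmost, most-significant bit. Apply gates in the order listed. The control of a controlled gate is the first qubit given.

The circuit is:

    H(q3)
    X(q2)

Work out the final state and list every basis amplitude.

After the circuit, the state carries amplitude sqrt(2)/2 on |0010>, sqrt(2)/2 on |0011>, and 0 on every other basis state.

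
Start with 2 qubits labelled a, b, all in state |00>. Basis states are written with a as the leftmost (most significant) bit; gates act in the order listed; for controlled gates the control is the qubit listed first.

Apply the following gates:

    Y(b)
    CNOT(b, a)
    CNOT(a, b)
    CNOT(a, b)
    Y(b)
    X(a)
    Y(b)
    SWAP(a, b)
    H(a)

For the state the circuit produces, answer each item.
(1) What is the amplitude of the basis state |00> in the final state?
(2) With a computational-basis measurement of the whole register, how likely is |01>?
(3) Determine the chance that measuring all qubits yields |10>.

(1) The final state's coefficient on |00> equals sqrt(2)*I/2.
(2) A full measurement returns |01> with probability 0.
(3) The probability of measuring |10> is 1/2.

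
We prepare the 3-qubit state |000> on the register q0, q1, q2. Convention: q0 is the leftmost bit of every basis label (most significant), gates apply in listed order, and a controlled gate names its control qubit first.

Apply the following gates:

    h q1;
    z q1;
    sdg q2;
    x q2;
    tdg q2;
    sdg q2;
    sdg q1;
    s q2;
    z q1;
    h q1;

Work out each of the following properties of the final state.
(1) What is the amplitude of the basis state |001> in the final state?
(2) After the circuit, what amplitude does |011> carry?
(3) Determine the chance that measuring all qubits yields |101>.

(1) The final state's coefficient on |001> equals (-1 + I)*exp(3*I*pi/4)/2.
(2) |011> carries amplitude sqrt(2)/2 in the final state.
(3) The probability of measuring |101> is 0.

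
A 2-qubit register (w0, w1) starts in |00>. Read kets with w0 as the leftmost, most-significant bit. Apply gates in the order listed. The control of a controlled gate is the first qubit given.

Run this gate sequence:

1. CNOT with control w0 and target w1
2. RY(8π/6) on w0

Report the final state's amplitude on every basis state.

After the circuit, the state carries amplitude -1/2 on |00>, 0 on |01>, sqrt(3)/2 on |10>, 0 on |11>.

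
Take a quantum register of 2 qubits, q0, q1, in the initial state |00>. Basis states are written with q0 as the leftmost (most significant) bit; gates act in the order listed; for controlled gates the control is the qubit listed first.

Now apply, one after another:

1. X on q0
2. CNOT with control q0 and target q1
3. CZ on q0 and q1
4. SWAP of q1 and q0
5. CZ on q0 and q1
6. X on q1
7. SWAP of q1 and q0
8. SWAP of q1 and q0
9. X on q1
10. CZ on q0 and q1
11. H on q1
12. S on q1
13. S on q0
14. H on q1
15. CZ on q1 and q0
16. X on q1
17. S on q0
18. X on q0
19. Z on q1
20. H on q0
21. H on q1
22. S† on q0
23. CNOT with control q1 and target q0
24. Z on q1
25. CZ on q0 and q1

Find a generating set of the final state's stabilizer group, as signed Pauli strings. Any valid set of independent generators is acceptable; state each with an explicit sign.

The stabilizer group can be generated by -YI, -IX, among other valid generating sets. Key observation: the block from step 5 through step 10 cancels to the identity and can be dropped.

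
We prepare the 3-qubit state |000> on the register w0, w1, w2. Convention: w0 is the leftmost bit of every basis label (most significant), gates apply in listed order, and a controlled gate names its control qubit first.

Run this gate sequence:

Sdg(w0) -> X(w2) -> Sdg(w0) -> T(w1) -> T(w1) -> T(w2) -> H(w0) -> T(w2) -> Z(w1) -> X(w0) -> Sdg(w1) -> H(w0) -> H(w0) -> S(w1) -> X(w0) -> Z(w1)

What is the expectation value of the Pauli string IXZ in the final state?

In the final state, IXZ has expectation 0.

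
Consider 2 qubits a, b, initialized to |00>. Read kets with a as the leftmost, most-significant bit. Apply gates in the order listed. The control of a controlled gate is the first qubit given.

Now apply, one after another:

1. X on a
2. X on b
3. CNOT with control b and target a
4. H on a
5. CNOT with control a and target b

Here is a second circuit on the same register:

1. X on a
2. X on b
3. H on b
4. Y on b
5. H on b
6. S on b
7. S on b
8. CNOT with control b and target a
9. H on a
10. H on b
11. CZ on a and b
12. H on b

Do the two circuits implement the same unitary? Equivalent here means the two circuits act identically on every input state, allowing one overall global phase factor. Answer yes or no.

No — the two circuits implement different unitaries, even allowing a global phase.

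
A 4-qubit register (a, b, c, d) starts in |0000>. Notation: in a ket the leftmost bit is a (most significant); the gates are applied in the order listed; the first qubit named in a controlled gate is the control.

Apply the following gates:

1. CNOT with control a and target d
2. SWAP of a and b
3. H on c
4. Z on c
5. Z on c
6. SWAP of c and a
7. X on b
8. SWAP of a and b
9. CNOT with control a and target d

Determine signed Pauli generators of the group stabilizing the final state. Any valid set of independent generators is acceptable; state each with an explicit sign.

One valid set of independent stabilizer generators is +IXII, -ZIII, +IIZI, -IIIZ (any independent generating set of the same group is equally correct).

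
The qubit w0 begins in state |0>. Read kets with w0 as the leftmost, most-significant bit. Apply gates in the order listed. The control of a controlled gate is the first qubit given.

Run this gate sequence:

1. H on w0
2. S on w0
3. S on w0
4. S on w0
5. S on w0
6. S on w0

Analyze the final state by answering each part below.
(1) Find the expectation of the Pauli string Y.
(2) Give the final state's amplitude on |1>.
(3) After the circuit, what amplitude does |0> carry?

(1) The expectation value of Y is 1. Key observation: gates 2-5 undo each other exactly, leaving only the rest of the circuit to track.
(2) The amplitude on |1> is sqrt(2)*I/2.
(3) |0> carries amplitude sqrt(2)/2 in the final state.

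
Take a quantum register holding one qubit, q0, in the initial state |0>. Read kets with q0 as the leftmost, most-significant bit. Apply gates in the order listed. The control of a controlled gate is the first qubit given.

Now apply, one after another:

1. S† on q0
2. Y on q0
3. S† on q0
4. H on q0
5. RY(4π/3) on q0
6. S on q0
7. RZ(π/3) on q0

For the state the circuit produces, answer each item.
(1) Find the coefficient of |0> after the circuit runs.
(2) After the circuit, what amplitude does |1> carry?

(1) The amplitude on |0> is (-sqrt(6) + sqrt(2))*exp(5*I*pi/6)/4.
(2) |1> carries amplitude (sqrt(2) + sqrt(6))*exp(2*I*pi/3)/4 in the final state.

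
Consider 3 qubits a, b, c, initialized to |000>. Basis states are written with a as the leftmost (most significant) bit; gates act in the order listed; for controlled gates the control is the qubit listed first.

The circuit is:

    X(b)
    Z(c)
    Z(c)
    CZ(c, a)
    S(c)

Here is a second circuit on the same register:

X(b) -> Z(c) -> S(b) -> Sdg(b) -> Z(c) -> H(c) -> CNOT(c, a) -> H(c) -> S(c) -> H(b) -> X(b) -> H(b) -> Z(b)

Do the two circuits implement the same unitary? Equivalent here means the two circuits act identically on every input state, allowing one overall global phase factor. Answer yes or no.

No, they are not equivalent — no single phase factor reconciles the two unitaries.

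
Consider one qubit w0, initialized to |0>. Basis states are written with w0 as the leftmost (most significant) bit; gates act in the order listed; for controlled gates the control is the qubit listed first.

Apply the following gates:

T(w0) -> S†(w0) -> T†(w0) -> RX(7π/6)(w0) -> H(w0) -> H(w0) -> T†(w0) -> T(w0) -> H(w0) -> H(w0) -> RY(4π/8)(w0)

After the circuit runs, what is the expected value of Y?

The observable Y averages to 1/2. Key observation: the block from step 5 through step 10 cancels to the identity and can be dropped.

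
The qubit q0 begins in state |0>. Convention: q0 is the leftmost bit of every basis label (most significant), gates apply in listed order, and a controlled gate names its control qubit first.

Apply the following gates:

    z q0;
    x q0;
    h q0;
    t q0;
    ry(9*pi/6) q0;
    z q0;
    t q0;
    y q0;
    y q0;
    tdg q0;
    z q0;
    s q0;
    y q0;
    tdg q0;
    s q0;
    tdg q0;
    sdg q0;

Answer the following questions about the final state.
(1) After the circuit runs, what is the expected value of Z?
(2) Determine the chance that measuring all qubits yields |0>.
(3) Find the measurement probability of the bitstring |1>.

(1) In the final state, Z has expectation sqrt(2)/2. Key observation: steps 6-11 multiply out to the identity, so the circuit reduces to the remaining gates.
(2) A full measurement returns |0> with probability sqrt(2)/4 + 1/2.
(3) Outcome |1> occurs with probability 1/2 - sqrt(2)/4.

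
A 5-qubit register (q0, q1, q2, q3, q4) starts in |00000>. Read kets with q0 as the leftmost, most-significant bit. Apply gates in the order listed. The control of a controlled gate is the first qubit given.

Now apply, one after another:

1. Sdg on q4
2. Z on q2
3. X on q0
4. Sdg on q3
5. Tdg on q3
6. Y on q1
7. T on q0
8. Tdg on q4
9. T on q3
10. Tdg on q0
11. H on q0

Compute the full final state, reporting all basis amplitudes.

The resulting statevector has amplitude sqrt(2)*I/2 on |01000>, -sqrt(2)*I/2 on |11000>, and 0 on every other basis state.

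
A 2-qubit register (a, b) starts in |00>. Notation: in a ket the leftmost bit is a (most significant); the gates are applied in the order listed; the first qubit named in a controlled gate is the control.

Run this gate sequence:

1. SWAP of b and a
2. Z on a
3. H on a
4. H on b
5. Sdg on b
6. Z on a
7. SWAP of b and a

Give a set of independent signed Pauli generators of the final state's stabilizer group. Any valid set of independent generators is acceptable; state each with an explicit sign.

The final state is stabilized by the group generated by -YI, -IX; other independent generating sets are equally valid.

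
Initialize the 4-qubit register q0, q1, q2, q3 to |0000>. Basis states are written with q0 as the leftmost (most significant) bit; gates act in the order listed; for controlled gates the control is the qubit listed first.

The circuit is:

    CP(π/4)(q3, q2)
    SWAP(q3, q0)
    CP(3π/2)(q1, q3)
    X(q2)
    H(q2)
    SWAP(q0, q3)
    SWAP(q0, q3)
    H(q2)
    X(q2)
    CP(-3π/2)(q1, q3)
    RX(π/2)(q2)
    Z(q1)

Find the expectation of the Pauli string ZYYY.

The observable ZYYY averages to 0. Key observation: the block from step 3 through step 10 cancels to the identity and can be dropped.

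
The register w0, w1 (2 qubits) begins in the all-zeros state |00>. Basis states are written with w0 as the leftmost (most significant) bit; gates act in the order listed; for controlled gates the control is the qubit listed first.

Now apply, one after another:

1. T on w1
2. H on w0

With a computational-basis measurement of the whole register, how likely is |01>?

The probability of measuring |01> is 0.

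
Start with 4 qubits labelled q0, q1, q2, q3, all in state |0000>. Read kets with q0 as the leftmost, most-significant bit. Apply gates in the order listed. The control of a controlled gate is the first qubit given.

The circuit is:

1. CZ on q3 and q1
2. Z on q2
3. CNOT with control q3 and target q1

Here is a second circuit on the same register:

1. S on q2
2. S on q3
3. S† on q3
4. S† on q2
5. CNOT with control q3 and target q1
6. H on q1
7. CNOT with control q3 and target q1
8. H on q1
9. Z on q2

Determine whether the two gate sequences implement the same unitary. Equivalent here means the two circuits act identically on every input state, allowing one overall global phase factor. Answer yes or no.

No: there is an input state on which the two circuits produce genuinely different outputs (not merely differing by a phase).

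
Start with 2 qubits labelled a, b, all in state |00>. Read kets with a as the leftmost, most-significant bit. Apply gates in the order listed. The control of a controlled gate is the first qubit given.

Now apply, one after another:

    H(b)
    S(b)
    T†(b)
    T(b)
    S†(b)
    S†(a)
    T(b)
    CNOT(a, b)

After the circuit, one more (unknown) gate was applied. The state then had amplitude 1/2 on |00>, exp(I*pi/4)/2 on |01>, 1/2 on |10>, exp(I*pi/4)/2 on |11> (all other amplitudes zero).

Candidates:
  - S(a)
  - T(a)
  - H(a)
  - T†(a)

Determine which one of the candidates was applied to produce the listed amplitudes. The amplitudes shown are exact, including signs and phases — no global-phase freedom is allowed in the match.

The unique candidate consistent with the amplitudes is H(a).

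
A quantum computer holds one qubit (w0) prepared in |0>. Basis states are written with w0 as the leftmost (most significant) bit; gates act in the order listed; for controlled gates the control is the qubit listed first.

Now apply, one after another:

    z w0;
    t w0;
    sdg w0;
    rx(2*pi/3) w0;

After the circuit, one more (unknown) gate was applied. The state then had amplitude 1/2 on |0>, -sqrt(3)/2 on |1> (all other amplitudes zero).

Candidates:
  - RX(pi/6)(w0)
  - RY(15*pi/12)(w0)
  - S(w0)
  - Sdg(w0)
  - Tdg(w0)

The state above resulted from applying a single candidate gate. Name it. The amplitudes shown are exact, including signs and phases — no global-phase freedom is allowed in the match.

It was Sdg(w0) that produced the state shown.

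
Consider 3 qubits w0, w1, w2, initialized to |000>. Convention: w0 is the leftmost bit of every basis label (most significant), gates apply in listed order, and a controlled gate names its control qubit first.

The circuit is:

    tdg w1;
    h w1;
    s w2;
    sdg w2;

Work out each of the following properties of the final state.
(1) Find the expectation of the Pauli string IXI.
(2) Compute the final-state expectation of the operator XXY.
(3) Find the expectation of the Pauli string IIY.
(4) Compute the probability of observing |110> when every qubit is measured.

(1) The expectation value of IXI is 1. Key observation: gates 3-4 undo each other exactly, leaving only the rest of the circuit to track.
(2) The observable XXY averages to 0.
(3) In the final state, IIY has expectation 0.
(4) Outcome |110> occurs with probability 0.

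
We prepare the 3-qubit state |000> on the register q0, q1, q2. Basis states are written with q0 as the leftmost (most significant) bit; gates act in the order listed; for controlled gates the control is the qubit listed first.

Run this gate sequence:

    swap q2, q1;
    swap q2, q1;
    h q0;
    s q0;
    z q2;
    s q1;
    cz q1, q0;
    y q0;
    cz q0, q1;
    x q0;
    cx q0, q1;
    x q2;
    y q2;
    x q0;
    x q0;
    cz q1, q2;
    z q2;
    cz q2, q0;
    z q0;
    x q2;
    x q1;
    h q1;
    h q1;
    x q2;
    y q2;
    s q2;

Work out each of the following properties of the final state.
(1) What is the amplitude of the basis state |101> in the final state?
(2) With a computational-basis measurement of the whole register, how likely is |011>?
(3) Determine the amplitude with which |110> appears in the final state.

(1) The amplitude on |101> is -sqrt(2)*I/2.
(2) The probability of measuring |011> is 1/2.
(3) |110> carries amplitude 0 in the final state.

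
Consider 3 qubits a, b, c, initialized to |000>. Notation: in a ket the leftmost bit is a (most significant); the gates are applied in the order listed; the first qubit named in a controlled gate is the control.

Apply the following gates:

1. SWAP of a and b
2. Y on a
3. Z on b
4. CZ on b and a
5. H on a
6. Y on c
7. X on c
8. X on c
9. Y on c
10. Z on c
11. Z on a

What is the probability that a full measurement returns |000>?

The probability of measuring |000> is 1/2. Key observation: the block from step 6 through step 9 cancels to the identity and can be dropped.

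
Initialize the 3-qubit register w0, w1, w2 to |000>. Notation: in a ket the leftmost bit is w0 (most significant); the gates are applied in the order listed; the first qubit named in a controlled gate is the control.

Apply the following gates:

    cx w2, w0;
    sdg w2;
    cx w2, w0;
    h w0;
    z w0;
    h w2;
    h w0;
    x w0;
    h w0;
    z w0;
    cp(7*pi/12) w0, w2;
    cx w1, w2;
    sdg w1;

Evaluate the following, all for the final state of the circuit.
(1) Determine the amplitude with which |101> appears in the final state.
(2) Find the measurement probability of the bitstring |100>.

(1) The final state's coefficient on |101> equals -exp(7*I*pi/12)/2. Key observation: steps 7-10 multiply out to the identity, so the circuit reduces to the remaining gates.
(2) Outcome |100> occurs with probability 1/4.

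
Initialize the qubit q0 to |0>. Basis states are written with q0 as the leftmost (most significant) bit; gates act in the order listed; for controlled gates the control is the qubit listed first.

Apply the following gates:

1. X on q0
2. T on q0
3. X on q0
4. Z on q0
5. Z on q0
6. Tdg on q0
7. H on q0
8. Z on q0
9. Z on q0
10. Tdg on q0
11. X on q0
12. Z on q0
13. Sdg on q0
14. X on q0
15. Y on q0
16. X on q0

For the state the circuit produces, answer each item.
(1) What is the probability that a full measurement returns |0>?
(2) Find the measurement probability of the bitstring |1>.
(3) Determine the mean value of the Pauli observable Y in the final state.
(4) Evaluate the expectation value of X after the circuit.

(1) The probability of measuring |0> is 1/2.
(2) The probability of measuring |1> is 1/2.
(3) The expectation value of Y is sqrt(2)/2.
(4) In the final state, X has expectation sqrt(2)/2.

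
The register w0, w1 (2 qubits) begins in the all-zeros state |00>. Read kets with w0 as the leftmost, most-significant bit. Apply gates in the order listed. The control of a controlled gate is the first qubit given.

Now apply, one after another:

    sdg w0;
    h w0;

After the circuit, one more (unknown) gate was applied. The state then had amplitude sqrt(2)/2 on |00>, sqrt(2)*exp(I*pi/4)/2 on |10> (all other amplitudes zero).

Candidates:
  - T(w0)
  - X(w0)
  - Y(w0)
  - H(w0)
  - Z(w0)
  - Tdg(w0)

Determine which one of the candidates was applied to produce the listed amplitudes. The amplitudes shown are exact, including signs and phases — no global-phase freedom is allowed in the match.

The applied gate was T(w0).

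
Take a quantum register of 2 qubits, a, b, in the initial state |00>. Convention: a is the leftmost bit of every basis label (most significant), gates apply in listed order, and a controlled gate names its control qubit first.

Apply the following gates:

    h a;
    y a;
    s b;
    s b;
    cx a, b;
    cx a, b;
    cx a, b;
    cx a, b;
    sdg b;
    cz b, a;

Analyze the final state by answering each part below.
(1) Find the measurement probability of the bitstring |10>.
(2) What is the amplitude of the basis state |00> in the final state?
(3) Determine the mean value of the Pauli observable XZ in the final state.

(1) Outcome |10> occurs with probability 1/2. Key observation: gates 4-9 undo each other exactly, leaving only the rest of the circuit to track.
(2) The amplitude on |00> is -sqrt(2)*I/2.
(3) In the final state, XZ has expectation -1.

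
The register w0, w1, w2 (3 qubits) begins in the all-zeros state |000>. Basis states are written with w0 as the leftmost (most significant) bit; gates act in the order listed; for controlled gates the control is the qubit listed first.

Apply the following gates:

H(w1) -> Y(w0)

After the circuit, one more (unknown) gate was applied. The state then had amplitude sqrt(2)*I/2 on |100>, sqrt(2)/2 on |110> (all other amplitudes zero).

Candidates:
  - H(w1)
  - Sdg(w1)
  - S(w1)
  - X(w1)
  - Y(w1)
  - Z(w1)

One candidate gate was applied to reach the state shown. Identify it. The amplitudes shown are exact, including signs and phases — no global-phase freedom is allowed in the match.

It was Sdg(w1) that produced the state shown.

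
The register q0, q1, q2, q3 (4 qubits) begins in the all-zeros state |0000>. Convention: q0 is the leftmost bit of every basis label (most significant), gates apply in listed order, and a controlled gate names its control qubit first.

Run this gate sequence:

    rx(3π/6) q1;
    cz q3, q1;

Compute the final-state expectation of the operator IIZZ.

The expectation value of IIZZ is 1.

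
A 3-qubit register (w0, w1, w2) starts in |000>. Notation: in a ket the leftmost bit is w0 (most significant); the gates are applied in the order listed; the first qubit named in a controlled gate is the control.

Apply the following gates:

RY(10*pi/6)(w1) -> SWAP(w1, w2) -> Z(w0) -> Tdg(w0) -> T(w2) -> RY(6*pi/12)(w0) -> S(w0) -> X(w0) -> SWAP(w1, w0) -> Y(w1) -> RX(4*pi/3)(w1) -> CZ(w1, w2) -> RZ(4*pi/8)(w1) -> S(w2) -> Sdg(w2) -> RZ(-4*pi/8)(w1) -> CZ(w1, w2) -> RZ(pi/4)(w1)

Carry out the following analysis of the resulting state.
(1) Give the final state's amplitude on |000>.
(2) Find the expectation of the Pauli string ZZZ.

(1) The final state's coefficient on |000> equals (-3*sqrt(2) - sqrt(6))*exp(3*I*pi/8)/8.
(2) In the final state, ZZZ has expectation sqrt(3)/4.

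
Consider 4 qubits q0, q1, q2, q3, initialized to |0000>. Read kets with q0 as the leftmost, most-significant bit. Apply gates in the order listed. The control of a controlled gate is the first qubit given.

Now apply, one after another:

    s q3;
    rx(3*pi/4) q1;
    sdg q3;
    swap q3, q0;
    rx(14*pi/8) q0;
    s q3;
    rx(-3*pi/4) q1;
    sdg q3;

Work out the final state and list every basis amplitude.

After the circuit, the state carries amplitude -sqrt(sqrt(2) + 2)/2 on |0000>, -I*sqrt(2 - sqrt(2))/2 on |1000>, and 0 on every other basis state.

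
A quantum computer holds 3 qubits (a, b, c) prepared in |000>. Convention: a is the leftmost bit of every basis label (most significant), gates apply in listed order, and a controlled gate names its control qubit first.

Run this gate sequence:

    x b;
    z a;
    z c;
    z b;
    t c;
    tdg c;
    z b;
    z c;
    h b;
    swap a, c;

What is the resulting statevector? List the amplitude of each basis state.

The resulting statevector has amplitude sqrt(2)/2 on |000>, -sqrt(2)/2 on |010>, and 0 on every other basis state.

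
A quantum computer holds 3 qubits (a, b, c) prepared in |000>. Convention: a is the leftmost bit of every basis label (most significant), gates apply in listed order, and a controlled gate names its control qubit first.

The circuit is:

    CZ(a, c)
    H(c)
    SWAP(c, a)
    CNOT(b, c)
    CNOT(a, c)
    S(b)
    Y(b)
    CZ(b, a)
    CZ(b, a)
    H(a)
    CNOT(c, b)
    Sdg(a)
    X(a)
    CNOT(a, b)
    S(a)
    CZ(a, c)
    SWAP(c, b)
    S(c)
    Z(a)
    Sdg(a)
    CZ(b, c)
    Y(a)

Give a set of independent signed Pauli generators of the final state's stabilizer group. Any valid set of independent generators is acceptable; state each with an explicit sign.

The stabilizer group can be generated by +XIX, +IYX, +ZZZ, among other valid generating sets. Key observation: gates 8-9 undo each other exactly, leaving only the rest of the circuit to track.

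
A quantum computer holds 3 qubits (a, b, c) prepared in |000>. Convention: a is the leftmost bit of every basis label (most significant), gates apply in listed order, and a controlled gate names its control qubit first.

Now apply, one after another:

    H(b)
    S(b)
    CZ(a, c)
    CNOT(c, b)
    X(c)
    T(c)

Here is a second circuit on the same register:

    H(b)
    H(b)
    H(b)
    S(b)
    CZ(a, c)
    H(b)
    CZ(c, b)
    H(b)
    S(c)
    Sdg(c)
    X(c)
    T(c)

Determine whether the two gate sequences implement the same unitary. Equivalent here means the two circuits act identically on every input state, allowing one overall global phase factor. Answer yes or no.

Yes: on every input state the two circuits agree up to one overall phase factor.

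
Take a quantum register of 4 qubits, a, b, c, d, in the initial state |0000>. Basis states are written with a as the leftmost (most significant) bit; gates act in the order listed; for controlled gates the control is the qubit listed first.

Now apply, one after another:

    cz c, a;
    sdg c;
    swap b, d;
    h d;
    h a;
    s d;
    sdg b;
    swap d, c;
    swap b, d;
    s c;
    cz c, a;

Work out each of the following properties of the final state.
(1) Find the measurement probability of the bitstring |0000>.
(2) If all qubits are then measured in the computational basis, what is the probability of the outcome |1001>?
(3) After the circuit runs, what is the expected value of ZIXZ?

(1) The probability of measuring |0000> is 1/4.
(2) Outcome |1001> occurs with probability 0.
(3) In the final state, ZIXZ has expectation -1.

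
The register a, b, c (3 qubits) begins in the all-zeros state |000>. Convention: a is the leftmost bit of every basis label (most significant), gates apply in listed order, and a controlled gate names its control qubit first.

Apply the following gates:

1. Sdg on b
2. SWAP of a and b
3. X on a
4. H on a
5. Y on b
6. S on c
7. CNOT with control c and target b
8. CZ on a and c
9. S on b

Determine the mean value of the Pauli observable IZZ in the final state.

The observable IZZ averages to -1.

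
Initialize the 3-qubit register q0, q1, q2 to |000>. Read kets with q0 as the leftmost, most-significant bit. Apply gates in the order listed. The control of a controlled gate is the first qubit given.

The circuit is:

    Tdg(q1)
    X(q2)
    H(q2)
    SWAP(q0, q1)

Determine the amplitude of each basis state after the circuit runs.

The resulting statevector has amplitude sqrt(2)/2 on |000>, -sqrt(2)/2 on |001>, and 0 on every other basis state.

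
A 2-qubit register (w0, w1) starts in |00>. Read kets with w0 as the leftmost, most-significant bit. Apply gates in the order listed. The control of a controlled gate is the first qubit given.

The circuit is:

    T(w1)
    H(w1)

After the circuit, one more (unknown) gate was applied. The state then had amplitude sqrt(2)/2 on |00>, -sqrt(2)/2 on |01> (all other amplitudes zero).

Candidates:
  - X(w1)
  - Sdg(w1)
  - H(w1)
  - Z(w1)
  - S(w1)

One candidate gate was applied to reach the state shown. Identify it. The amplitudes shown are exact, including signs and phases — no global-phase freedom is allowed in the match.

It was Z(w1) that produced the state shown.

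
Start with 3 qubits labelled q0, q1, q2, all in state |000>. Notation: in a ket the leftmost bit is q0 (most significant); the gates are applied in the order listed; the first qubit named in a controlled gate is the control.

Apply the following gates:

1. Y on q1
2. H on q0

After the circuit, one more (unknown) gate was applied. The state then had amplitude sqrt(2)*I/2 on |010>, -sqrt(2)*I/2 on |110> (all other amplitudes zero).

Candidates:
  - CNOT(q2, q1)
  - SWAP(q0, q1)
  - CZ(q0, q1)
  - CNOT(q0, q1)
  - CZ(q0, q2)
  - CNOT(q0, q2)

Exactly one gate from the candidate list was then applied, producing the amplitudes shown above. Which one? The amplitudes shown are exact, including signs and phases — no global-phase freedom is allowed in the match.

The applied gate was CZ(q0, q1).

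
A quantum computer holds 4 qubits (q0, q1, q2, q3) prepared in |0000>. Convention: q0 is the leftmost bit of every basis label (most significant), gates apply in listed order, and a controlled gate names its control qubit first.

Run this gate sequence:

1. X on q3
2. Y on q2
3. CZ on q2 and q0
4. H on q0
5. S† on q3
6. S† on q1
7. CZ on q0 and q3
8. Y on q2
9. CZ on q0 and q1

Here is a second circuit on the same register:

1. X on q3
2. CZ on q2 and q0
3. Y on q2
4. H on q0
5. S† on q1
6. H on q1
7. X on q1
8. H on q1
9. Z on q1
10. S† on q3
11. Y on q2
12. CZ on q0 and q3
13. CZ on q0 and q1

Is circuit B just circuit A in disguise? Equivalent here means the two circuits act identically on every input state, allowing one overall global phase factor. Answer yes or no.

No — the two circuits implement different unitaries, even allowing a global phase.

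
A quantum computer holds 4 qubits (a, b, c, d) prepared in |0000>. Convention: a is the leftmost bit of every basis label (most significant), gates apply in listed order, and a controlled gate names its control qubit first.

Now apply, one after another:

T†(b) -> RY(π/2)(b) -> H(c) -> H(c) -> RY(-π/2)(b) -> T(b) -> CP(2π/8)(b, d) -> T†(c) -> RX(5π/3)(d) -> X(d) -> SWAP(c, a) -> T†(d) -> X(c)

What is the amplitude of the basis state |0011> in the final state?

The final state's coefficient on |0011> equals sqrt(3)*exp(3*I*pi/4)/2. Key observation: gates 1-6 undo each other exactly, leaving only the rest of the circuit to track.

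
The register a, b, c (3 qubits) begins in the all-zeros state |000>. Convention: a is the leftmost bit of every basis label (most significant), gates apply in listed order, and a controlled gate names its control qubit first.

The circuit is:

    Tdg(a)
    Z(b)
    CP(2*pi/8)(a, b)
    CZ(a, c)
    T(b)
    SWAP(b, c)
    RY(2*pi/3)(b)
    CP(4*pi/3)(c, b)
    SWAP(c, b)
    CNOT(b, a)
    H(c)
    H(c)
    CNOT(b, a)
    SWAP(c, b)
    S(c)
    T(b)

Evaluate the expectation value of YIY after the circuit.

The expectation value of YIY is 0. Key observation: steps 9-14 multiply out to the identity, so the circuit reduces to the remaining gates.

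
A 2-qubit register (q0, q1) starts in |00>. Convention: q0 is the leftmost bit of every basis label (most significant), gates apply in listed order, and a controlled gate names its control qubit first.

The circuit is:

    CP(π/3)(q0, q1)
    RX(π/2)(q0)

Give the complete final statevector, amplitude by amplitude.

The final amplitudes are sqrt(2)/2 on |00>, 0 on |01>, -sqrt(2)*I/2 on |10>, 0 on |11>.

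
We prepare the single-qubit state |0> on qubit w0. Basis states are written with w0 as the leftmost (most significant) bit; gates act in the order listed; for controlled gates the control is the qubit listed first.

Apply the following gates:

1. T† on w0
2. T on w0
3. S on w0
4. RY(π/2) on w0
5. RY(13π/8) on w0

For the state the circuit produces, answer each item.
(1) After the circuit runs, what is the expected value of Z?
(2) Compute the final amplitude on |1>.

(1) The observable Z averages to sqrt(sqrt(2) + 2)/2.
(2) |1> carries amplitude -sin(pi/16) in the final state.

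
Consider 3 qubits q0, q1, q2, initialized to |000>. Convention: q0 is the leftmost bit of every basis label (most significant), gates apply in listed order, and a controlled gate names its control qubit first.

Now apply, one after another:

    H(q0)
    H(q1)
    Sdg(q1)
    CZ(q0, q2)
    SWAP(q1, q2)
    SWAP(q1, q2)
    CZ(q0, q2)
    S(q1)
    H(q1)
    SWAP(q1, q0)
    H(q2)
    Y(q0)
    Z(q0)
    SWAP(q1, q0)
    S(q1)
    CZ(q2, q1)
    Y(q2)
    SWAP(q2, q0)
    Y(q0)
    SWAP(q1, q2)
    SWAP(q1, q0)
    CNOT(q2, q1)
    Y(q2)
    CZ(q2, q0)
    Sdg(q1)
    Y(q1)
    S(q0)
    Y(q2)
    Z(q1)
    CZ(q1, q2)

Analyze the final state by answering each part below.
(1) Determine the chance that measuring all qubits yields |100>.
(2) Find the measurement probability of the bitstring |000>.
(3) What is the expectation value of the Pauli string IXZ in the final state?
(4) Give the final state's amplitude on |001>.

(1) A full measurement returns |100> with probability 0.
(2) A full measurement returns |000> with probability 0.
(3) The observable IXZ averages to 0.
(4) The final state's coefficient on |001> equals -1/2.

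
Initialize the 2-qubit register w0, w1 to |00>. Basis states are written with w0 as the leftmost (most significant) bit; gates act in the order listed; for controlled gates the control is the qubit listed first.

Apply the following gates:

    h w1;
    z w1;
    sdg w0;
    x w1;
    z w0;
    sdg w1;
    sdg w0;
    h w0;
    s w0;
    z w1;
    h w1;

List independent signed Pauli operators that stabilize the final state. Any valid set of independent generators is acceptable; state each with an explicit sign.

One valid set of independent stabilizer generators is +YI, +IY (any independent generating set of the same group is equally correct).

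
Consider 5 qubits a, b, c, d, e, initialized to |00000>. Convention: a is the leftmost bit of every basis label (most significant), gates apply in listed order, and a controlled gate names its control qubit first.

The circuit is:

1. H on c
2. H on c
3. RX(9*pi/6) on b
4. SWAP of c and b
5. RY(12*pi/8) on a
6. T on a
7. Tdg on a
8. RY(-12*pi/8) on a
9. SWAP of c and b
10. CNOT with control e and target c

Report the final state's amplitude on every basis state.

The resulting statevector has amplitude -sqrt(2)/2 on |00000>, -sqrt(2)*I/2 on |01000>, and 0 on every other basis state.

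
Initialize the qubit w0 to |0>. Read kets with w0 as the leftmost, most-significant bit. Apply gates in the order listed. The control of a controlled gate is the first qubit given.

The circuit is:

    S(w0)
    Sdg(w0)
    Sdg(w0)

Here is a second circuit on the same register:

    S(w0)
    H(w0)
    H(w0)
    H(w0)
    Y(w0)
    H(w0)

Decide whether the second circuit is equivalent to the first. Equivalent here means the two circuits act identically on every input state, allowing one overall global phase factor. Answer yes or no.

No, they are not equivalent — no single phase factor reconciles the two unitaries.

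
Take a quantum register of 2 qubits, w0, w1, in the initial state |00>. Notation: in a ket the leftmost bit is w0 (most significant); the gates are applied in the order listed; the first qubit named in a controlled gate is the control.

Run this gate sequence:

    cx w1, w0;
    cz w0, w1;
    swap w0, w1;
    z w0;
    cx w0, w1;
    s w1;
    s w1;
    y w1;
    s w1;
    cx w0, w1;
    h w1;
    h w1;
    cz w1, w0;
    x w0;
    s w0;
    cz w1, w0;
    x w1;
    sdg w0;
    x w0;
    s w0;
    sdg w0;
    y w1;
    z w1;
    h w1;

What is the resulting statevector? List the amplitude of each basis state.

The final amplitudes are -sqrt(2)*I/2 on |00>, sqrt(2)*I/2 on |01>, 0 on |10>, 0 on |11>.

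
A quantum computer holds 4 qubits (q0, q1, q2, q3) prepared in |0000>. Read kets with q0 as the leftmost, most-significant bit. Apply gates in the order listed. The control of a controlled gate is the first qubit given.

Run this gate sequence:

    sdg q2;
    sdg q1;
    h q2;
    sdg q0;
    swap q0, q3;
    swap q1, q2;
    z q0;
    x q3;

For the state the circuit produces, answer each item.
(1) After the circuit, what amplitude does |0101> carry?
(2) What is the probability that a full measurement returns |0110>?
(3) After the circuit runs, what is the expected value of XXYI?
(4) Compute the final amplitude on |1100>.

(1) |0101> carries amplitude sqrt(2)/2 in the final state.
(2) The probability of measuring |0110> is 0.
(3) In the final state, XXYI has expectation 0.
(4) |1100> carries amplitude 0 in the final state.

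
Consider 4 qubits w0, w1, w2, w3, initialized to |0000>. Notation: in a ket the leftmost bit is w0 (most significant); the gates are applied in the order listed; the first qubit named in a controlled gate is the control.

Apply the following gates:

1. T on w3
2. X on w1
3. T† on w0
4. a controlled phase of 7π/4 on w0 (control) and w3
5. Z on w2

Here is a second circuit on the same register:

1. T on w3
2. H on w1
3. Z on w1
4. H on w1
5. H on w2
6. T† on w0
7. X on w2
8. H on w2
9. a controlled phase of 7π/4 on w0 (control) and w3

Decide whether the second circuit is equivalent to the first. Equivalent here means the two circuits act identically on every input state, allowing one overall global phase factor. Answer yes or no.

Yes, they are equivalent — the unitaries differ by at most a global phase.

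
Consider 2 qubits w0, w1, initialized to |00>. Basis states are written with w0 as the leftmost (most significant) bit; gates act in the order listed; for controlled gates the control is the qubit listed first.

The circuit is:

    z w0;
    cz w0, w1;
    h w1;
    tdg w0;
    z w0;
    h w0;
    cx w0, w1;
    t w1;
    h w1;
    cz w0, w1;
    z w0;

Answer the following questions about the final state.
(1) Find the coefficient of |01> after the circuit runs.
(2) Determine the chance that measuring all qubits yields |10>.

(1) |01> carries amplitude sqrt(2)*(1 - exp(I*pi/4))/4 in the final state.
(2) A full measurement returns |10> with probability sqrt(2)/8 + 1/4.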